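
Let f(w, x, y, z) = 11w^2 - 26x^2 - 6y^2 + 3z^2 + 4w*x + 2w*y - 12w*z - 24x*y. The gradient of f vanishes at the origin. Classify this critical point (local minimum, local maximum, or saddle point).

The Hessian at the origin is H = [[22, 4, 2, -12], [4, -52, -24, 0], [2, -24, -12, 0], [-12, 0, 0, 6]].
Applying the same elementary operations to the rows and columns of H produces a congruent diagonal matrix with entries 22, -580/11, -134/145, -30/67.
That gives 1 positive, 3 negative pivots.
H is indefinite, so the origin is a saddle point.

saddle point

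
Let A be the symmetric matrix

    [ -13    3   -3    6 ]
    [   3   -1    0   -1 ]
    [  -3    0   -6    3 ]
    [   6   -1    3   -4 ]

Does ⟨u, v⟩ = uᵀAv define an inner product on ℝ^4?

Leading principal minors: Δ_1 = -13, Δ_2 = 4, Δ_3 = -15, Δ_4 = 9.
The signs alternate starting with Δ_1 < 0, so by Sylvester's criterion Q is negative definite.
⟨·,·⟩ is an inner product exactly when A is positive definite.

no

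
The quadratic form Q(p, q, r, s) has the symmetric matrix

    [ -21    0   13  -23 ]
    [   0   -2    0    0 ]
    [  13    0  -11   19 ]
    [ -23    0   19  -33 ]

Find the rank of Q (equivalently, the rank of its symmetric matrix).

Applying the same elementary operations to the rows and columns of A produces a congruent diagonal matrix with entries -21, -2, -62/21, -4/31.
That gives 4 negative pivots.
The rank is the number of nonzero pivots: 4.

4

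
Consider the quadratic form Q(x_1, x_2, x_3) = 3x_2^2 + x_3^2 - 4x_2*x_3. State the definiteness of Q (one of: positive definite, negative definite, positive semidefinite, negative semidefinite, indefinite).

indefinite

The symmetric matrix is A = [[0, 0, 0], [0, 3, -2], [0, -2, 1]].
Applying the same elementary operations to the rows and columns of A produces a congruent diagonal matrix with entries 0, 3, -1/3.
That gives 1 positive, 1 negative, 1 zero pivots.
Hence Q is indefinite.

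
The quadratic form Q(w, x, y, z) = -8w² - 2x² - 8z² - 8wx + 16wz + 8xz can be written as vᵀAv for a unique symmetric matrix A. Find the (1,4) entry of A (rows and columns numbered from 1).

The coefficient of w·z in Q is 16. For a symmetric A this equals A[1,4] + A[4,1] = 2·A[1,4].
So A[1,4] = 16/2 = 8.

8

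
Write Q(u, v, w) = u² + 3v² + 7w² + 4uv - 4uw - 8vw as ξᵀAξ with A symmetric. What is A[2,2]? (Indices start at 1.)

3

The coefficient of v² in Q is 3, and that is exactly A[2,2].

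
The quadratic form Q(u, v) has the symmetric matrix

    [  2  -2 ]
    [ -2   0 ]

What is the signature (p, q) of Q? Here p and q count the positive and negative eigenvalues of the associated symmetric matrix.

(1, 1)

Congruent diagonalization of A (simultaneous row and column reduction) yields pivots 2, -2.
Counting signs: 1 positive, 1 negative.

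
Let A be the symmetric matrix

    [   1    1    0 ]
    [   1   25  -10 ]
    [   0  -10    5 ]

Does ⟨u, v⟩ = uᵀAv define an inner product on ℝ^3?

Leading principal minors: Δ_1 = 1, Δ_2 = 24, Δ_3 = 20.
All leading principal minors are positive, so by Sylvester's criterion Q is positive definite.
⟨·,·⟩ is an inner product exactly when A is positive definite.

yes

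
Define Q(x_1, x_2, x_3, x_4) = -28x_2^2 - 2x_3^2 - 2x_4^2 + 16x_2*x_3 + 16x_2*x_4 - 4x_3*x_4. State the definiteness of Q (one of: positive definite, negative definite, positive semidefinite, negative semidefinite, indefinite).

Write A = [[0, 0, 0, 0], [0, -28, 8, 8], [0, 8, -2, -2], [0, 8, -2, -2]].
Congruent diagonalization of A (simultaneous row and column reduction) yields pivots 0, -28, 2/7, 0.
Counting signs: 1 positive, 1 negative, 2 zero.
Hence Q is indefinite.

indefinite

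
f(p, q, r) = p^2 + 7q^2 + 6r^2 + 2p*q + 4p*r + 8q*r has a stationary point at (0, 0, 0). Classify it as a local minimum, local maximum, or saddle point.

The Hessian at the origin is H = [[2, 2, 4], [2, 14, 8], [4, 8, 12]].
An LDLᵀ factorisation of H has diagonal entries 2, 12, 8/3.
Counting signs: 3 positive.
H is positive definite, so the origin is a strict local minimum.

local minimum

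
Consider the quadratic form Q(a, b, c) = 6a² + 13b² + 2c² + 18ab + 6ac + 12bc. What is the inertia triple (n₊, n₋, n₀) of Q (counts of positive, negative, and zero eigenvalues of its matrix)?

(2, 1, 0)

The associated matrix is A = [[6, 9, 3], [9, 13, 6], [3, 6, 2]].
Row-reducing A symmetrically gives the diagonal entries 6, -1/2, 5.
Counting signs: 2 positive, 1 negative.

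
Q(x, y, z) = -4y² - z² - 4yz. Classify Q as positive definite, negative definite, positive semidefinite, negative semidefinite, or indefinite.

negative semidefinite

The symmetric matrix is A = [[0, 0, 0], [0, -4, -2], [0, -2, -1]].
Congruent diagonalization of A (simultaneous row and column reduction) yields pivots 0, -4, 0.
Counting signs: 1 negative, 2 zero.
Hence Q is negative semidefinite.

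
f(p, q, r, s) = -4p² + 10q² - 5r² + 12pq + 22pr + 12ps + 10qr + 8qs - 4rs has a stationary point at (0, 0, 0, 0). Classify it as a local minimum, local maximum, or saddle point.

saddle point

The Hessian at the origin is H = [[-8, 12, 22, 12], [12, 20, 10, 8], [22, 10, -10, -4], [12, 8, -4, 0]].
Applying the same elementary operations to the rows and columns of H produces a congruent diagonal matrix with entries -8, 38, 35/19, 4/35.
So there are 3 positive, 1 negative pivots.
H is indefinite, so the origin is a saddle point.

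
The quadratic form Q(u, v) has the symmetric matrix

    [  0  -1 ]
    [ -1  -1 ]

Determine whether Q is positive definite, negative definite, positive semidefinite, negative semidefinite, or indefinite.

indefinite

For the 2×2 matrix [[0, -1], [-1, -1]]: det = 0·-1 − (-1)² = -1, trace = -1.
det < 0 so the eigenvalues have opposite signs; the form is indefinite.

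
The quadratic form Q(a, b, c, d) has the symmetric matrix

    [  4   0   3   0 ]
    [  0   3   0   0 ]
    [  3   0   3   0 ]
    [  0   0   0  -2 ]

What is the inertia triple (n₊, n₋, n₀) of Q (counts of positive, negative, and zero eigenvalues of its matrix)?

(3, 1, 0)

Symmetric row and column elimination reduces A to a congruent diagonal form with pivots 4, 3, 3/4, -2.
So there are 3 positive, 1 negative pivots.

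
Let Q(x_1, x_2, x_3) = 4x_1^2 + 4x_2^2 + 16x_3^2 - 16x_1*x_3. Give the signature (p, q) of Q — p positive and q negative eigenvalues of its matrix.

(2, 0)

The symmetric matrix is A = [[4, 0, -8], [0, 4, 0], [-8, 0, 16]].
Symmetric row and column elimination reduces A to a congruent diagonal form with pivots 4, 4, 0.
That gives 2 positive, 1 zero pivots.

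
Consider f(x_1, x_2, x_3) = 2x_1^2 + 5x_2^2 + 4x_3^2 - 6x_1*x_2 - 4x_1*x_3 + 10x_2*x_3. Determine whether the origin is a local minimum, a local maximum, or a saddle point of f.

The Hessian at the origin is H = [[4, -6, -4], [-6, 10, 10], [-4, 10, 8]].
Congruent diagonalization of H (simultaneous row and column reduction) yields pivots 4, 1, -12.
Counting signs: 2 positive, 1 negative.
H is indefinite, so the origin is a saddle point.

saddle point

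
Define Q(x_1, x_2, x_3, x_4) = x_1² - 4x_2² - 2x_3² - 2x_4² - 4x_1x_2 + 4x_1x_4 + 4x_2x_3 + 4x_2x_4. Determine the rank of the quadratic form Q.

3

The symmetric matrix is A = [[1, -2, 0, 2], [-2, -4, 2, 2], [0, 2, -2, 0], [2, 2, 0, -2]].
Congruent diagonalization of A (simultaneous row and column reduction) yields pivots 1, -8, -3/2, 0.
So there are 1 positive, 2 negative, 1 zero pivots.
The rank is the number of nonzero pivots: 3.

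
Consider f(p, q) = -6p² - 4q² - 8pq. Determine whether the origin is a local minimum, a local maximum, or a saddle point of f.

local maximum

The Hessian at the origin is H = [[-12, -8], [-8, -8]].
det H = -12·-8 − (-8)² = 32 > 0 and H[1,1] = -12 < 0, so H is negative definite.
Therefore the origin is a local maximum.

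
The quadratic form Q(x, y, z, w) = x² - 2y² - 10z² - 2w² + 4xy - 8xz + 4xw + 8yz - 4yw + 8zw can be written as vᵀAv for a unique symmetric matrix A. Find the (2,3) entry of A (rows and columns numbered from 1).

4

The coefficient of y·z in Q is 8. For a symmetric A this equals A[2,3] + A[3,2] = 2·A[2,3].
So A[2,3] = 8/2 = 4.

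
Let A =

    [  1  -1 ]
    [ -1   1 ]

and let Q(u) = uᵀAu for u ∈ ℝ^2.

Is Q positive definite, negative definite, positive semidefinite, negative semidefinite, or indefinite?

positive semidefinite

For the 2×2 matrix [[1, -1], [-1, 1]]: det = 1·1 − (-1)² = 0, trace = 2.
det = 0 so one eigenvalue is zero; the form is semidefinite with the sign of the trace.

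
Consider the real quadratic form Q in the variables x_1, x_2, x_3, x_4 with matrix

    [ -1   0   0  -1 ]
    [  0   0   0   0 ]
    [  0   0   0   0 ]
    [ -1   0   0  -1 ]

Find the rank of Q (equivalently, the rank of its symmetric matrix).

1

Row-reducing A symmetrically gives the diagonal entries -1, 0, 0, 0.
That gives 1 negative, 3 zero pivots.
The rank is the number of nonzero pivots: 1.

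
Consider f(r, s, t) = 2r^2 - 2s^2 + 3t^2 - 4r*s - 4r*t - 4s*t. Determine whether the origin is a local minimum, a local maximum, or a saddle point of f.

saddle point

The Hessian at the origin is H = [[4, -4, -4], [-4, -4, -4], [-4, -4, 6]].
Congruent diagonalization of H (simultaneous row and column reduction) yields pivots 4, -8, 10.
Counting signs: 2 positive, 1 negative.
H is indefinite, so the origin is a saddle point.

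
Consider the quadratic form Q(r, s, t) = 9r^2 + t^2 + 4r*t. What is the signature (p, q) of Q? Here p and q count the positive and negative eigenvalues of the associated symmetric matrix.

The symmetric matrix is A = [[9, 0, 2], [0, 0, 0], [2, 0, 1]].
Symmetric row and column elimination reduces A to a congruent diagonal form with pivots 9, 0, 5/9.
Counting signs: 2 positive, 1 zero.

(2, 0)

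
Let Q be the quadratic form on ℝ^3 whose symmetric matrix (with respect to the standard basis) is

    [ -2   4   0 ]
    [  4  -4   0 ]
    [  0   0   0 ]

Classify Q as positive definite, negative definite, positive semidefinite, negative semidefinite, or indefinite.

indefinite

Applying the same elementary operations to the rows and columns of A produces a congruent diagonal matrix with entries -2, 4, 0.
Counting signs: 1 positive, 1 negative, 1 zero.
Hence Q is indefinite.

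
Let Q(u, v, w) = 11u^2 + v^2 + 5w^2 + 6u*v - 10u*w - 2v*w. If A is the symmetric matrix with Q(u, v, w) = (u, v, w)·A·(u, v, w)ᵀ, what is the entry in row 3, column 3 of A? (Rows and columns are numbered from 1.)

The coefficient of w^2 in Q is 5, and that is exactly A[3,3].

5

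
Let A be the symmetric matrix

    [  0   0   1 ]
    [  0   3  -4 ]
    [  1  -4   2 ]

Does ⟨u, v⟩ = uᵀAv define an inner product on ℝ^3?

no

A is congruent to a diagonal matrix with 2 positive, 1 negative and 0 zero entries, so Q is indefinite.
⟨·,·⟩ is an inner product exactly when A is positive definite.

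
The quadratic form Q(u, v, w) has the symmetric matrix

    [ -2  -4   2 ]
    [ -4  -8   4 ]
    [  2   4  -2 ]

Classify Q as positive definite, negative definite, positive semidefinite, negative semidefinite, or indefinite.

negative semidefinite

Symmetric row and column elimination reduces A to a congruent diagonal form with pivots -2, 0, 0.
Counting signs: 1 negative, 2 zero.
Hence Q is negative semidefinite.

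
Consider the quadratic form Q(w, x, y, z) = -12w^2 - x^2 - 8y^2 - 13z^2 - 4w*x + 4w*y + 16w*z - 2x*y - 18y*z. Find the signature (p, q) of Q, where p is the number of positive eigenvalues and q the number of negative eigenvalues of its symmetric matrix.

The symmetric matrix is A = [[-12, -2, 2, 8], [-2, -1, -1, 0], [2, -1, -8, -9], [8, 0, -9, -13]].
Applying the same elementary operations to the rows and columns of A produces a congruent diagonal matrix with entries -12, -2/3, -5, 0.
That gives 3 negative, 1 zero pivots.

(0, 3)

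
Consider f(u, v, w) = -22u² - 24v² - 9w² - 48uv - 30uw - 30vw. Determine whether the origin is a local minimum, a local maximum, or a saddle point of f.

saddle point

The Hessian at the origin is H = [[-44, -48, -30], [-48, -48, -30], [-30, -30, -18]].
Symmetric row and column elimination reduces H to a congruent diagonal form with pivots -44, 48/11, 3/4.
So there are 2 positive, 1 negative pivots.
H is indefinite, so the origin is a saddle point.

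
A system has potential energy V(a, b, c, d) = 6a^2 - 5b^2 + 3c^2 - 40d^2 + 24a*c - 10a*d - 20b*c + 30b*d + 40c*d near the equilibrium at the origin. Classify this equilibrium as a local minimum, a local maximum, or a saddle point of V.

The Hessian at the origin is H = [[12, 0, 24, -10], [0, -10, -20, 30], [24, -20, 6, 40], [-10, 30, 40, -80]].
Symmetric row and column elimination reduces H to a congruent diagonal form with pivots 12, -10, -2, 5/3.
So there are 2 positive, 2 negative pivots.
H is indefinite, so the origin is a saddle point.

saddle point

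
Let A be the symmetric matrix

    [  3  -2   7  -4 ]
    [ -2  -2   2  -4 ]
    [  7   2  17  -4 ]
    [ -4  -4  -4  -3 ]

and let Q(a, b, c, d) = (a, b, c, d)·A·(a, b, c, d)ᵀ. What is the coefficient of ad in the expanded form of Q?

The coefficient of ad is A[1,4] + A[4,1] = 2·(-4) = -8.

-8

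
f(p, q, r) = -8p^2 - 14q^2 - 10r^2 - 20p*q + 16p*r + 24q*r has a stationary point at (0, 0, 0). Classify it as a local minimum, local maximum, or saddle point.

The Hessian at the origin is H = [[-16, -20, 16], [-20, -28, 24], [16, 24, -20]].
Congruent diagonalization of H (simultaneous row and column reduction) yields pivots -16, -3, 4/3.
That gives 1 positive, 2 negative pivots.
H is indefinite, so the origin is a saddle point.

saddle point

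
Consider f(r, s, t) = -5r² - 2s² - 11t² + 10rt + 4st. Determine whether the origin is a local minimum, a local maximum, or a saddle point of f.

local maximum

The Hessian at the origin is H = [[-10, 0, 10], [0, -4, 4], [10, 4, -22]].
Row-reducing H symmetrically gives the diagonal entries -10, -4, -8.
Counting signs: 3 negative.
H is negative definite, so the origin is a strict local maximum.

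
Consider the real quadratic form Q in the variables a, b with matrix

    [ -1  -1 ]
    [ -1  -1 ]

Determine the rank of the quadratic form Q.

1

Applying the same elementary operations to the rows and columns of A produces a congruent diagonal matrix with entries -1, 0.
Counting signs: 1 negative, 1 zero.
The rank is the number of nonzero pivots: 1.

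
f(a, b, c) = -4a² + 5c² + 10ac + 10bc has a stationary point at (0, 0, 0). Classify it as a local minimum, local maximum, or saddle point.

The Hessian at the origin is H = [[-8, 0, 10], [0, 0, 10], [10, 10, 10]].
H is indefinite, so the origin is a saddle point.

saddle point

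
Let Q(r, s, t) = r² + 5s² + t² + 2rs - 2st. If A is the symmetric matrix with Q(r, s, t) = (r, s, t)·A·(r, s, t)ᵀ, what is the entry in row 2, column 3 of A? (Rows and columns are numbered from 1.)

The coefficient of s·t in Q is -2. For a symmetric A this equals A[2,3] + A[3,2] = 2·A[2,3].
So A[2,3] = -2/2 = -1.

-1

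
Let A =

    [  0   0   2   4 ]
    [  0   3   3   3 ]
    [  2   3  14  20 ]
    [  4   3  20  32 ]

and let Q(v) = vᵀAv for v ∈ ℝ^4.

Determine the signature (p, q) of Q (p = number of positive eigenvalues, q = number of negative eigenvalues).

By Sylvester's law of inertia any congruent diagonalization of A has 3 positive, 1 negative and 0 zero entries.

(3, 1)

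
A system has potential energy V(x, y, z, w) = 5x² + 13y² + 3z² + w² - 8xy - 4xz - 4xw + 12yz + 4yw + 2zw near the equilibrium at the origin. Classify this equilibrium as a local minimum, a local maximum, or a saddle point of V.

The Hessian at the origin is H = [[10, -8, -4, -4], [-8, 26, 12, 4], [-4, 12, 6, 2], [-4, 4, 2, 2]].
Symmetric row and column elimination reduces H to a congruent diagonal form with pivots 10, 98/5, 22/49, 4/11.
Counting signs: 4 positive.
H is positive definite, so the origin is a strict local minimum.

local minimum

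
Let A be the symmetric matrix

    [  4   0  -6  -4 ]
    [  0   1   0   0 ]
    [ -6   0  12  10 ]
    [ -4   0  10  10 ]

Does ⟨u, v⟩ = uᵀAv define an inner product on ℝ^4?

Symmetric row and column elimination reduces A to a congruent diagonal form with pivots 4, 1, 3, 2/3.
So there are 4 positive pivots.
Hence Q is positive definite.
⟨·,·⟩ is an inner product exactly when A is positive definite.

yes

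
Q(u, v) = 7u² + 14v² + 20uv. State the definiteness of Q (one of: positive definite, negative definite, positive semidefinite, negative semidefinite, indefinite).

indefinite

Write A = [[7, 10], [10, 14]].
An LDLᵀ factorisation of A has diagonal entries 7, -2/7.
So there are 1 positive, 1 negative pivots.
Hence Q is indefinite.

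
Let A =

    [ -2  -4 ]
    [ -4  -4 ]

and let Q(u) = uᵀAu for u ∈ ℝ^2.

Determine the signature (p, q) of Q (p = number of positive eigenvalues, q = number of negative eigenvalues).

(1, 1)

Row-reducing A symmetrically gives the diagonal entries -2, 4.
Counting signs: 1 positive, 1 negative.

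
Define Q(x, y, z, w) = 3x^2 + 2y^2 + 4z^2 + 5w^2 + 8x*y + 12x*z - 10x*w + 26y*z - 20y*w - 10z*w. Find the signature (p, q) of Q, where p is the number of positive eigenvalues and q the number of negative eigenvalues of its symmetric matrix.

The symmetric matrix is A = [[3, 4, 6, -5], [4, 2, 13, -10], [6, 13, 4, -5], [-5, -10, -5, 5]].
Congruent diagonalization of A (simultaneous row and column reduction) yields pivots 3, -10/3, -1/2, 0.
So there are 1 positive, 2 negative, 1 zero pivots.

(1, 2)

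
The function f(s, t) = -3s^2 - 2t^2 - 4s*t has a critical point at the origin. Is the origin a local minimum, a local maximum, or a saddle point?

local maximum

The Hessian at the origin is H = [[-6, -4], [-4, -4]].
det H = -6·-4 − (-4)² = 8 > 0 and H[1,1] = -6 < 0, so H is negative definite.
Therefore the origin is a local maximum.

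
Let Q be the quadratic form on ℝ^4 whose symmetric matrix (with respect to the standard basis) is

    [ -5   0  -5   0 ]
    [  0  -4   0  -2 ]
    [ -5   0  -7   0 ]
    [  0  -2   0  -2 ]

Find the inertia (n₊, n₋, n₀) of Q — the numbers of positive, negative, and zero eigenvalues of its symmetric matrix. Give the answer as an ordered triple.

(0, 4, 0)

Congruent diagonalization of A (simultaneous row and column reduction) yields pivots -5, -4, -2, -1.
That gives 4 negative pivots.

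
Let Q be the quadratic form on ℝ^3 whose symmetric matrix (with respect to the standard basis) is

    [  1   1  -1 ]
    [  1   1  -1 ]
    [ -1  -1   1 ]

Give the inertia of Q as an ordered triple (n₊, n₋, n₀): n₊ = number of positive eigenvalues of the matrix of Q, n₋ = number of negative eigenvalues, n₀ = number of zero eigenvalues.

(1, 0, 2)

Symmetric row and column elimination reduces A to a congruent diagonal form with pivots 1, 0, 0.
Counting signs: 1 positive, 2 zero.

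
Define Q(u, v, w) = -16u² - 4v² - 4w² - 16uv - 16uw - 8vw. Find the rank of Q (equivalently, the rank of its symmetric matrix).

1

The associated matrix is A = [[-16, -8, -8], [-8, -4, -4], [-8, -4, -4]].
Symmetric row and column elimination reduces A to a congruent diagonal form with pivots -16, 0, 0.
Counting signs: 1 negative, 2 zero.
The rank is the number of nonzero pivots: 1.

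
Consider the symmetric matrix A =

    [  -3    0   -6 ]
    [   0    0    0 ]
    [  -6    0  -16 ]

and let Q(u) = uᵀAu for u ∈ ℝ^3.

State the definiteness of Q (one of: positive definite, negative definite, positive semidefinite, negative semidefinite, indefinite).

Symmetric row and column elimination reduces A to a congruent diagonal form with pivots -3, 0, -4.
That gives 2 negative, 1 zero pivots.
Hence Q is negative semidefinite.

negative semidefinite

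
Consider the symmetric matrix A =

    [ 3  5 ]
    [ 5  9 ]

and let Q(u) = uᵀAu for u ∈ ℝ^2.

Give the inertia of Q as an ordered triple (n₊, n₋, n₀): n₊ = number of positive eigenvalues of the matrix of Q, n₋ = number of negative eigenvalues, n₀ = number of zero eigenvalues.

(2, 0, 0)

Symmetric row and column elimination reduces A to a congruent diagonal form with pivots 3, 2/3.
So there are 2 positive pivots.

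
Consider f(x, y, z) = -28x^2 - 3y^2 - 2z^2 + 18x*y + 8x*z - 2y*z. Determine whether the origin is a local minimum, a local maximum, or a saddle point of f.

local maximum

The Hessian at the origin is H = [[-56, 18, 8], [18, -6, -2], [8, -2, -4]].
Congruent diagonalization of H (simultaneous row and column reduction) yields pivots -56, -3/14, -4/3.
Counting signs: 3 negative.
H is negative definite, so the origin is a strict local maximum.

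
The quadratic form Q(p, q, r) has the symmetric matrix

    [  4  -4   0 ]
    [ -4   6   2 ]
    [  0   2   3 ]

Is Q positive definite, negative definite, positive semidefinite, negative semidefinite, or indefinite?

Congruent diagonalization of A (simultaneous row and column reduction) yields pivots 4, 2, 1.
Counting signs: 3 positive.
Hence Q is positive definite.

positive definite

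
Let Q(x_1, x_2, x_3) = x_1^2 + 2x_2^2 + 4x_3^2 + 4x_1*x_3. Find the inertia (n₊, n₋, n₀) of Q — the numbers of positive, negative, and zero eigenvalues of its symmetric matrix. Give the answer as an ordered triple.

(2, 0, 1)

The associated matrix is A = [[1, 0, 2], [0, 2, 0], [2, 0, 4]].
Row-reducing A symmetrically gives the diagonal entries 1, 2, 0.
So there are 2 positive, 1 zero pivots.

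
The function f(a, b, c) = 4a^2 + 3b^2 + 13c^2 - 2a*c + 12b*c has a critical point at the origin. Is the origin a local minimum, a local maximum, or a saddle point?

The Hessian at the origin is H = [[8, 0, -2], [0, 6, 12], [-2, 12, 26]].
Row-reducing H symmetrically gives the diagonal entries 8, 6, 3/2.
That gives 3 positive pivots.
H is positive definite, so the origin is a strict local minimum.

local minimum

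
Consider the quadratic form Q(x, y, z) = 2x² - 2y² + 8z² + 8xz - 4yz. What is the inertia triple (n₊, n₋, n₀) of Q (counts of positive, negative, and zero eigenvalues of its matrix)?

The associated matrix is A = [[2, 0, 4], [0, -2, -2], [4, -2, 8]].
Applying the same elementary operations to the rows and columns of A produces a congruent diagonal matrix with entries 2, -2, 2.
So there are 2 positive, 1 negative pivots.

(2, 1, 0)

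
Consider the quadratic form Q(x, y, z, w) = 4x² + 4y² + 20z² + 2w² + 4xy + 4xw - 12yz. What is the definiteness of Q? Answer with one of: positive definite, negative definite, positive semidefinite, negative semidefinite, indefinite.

Write A = [[4, 2, 0, 2], [2, 4, -6, 0], [0, -6, 20, 0], [2, 0, 0, 2]].
An LDLᵀ factorisation of A has diagonal entries 4, 3, 8, 1/6.
So there are 4 positive pivots.
Hence Q is positive definite.

positive definite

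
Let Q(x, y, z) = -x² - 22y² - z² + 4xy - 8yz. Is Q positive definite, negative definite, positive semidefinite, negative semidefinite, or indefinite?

negative definite

The symmetric matrix is A = [[-1, 2, 0], [2, -22, -4], [0, -4, -1]].
Row-reducing A symmetrically gives the diagonal entries -1, -18, -1/9.
That gives 3 negative pivots.
Hence Q is negative definite.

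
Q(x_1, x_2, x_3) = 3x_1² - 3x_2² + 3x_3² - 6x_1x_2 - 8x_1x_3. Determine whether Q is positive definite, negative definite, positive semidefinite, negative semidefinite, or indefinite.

The associated matrix is A = [[3, -3, -4], [-3, -3, 0], [-4, 0, 3]].
Congruent diagonalization of A (simultaneous row and column reduction) yields pivots 3, -6, 1/3.
That gives 2 positive, 1 negative pivots.
Hence Q is indefinite.

indefinite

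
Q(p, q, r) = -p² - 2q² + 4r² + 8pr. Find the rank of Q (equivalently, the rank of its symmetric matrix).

The associated matrix is A = [[-1, 0, 4], [0, -2, 0], [4, 0, 4]].
Applying the same elementary operations to the rows and columns of A produces a congruent diagonal matrix with entries -1, -2, 20.
So there are 1 positive, 2 negative pivots.
The rank is the number of nonzero pivots: 3.

3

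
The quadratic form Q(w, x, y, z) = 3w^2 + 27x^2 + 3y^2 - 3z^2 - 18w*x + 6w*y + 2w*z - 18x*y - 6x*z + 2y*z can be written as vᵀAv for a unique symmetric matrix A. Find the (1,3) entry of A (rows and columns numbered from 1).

3

The coefficient of w·y in Q is 6. For a symmetric A this equals A[1,3] + A[3,1] = 2·A[1,3].
So A[1,3] = 6/2 = 3.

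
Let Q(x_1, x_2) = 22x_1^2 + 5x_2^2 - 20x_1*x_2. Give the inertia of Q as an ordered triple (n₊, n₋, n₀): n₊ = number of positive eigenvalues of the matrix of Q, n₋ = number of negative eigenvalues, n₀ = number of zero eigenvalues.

(2, 0, 0)

The associated matrix is A = [[22, -10], [-10, 5]].
Symmetric row and column elimination reduces A to a congruent diagonal form with pivots 22, 5/11.
That gives 2 positive pivots.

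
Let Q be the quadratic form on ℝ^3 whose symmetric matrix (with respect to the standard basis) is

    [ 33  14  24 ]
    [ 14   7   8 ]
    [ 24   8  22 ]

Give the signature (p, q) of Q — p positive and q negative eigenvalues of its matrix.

(3, 0)

Congruent diagonalization of A (simultaneous row and column reduction) yields pivots 33, 35/33, 2/35.
That gives 3 positive pivots.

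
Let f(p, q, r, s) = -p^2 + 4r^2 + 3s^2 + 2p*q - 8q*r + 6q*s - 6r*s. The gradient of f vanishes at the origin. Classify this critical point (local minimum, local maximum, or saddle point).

saddle point

The Hessian at the origin is H = [[-2, 2, 0, 0], [2, 0, -8, 6], [0, -8, 8, -6], [0, 6, -6, 6]].
Applying the same elementary operations to the rows and columns of H produces a congruent diagonal matrix with entries -2, 2, -24, 3/2.
So there are 2 positive, 2 negative pivots.
H is indefinite, so the origin is a saddle point.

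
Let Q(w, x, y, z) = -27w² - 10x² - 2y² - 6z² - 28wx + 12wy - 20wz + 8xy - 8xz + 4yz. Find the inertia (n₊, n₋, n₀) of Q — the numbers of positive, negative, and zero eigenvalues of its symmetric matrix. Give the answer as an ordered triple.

The symmetric matrix is A = [[-27, -14, 6, -10], [-14, -10, 4, -4], [6, 4, -2, 2], [-10, -4, 2, -6]].
Applying the same elementary operations to the rows and columns of A produces a congruent diagonal matrix with entries -27, -74/27, -14/37, -12/7.
Counting signs: 4 negative.

(0, 4, 0)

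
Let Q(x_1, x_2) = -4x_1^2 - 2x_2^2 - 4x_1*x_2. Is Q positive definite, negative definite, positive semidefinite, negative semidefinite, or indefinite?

negative definite

The symmetric matrix is A = [[-4, -2], [-2, -2]].
Row-reducing A symmetrically gives the diagonal entries -4, -1.
That gives 2 negative pivots.
Hence Q is negative definite.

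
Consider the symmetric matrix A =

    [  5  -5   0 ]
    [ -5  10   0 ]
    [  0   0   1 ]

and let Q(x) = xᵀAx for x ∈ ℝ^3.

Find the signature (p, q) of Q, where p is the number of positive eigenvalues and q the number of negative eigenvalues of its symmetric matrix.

(3, 0)

Applying the same elementary operations to the rows and columns of A produces a congruent diagonal matrix with entries 5, 5, 1.
So there are 3 positive pivots.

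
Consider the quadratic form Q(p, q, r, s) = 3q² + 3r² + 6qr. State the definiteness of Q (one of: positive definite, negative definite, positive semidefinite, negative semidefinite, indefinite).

positive semidefinite

The associated matrix is A = [[0, 0, 0, 0], [0, 3, 3, 0], [0, 3, 3, 0], [0, 0, 0, 0]].
Row-reducing A symmetrically gives the diagonal entries 0, 3, 0, 0.
That gives 1 positive, 3 zero pivots.
Hence Q is positive semidefinite.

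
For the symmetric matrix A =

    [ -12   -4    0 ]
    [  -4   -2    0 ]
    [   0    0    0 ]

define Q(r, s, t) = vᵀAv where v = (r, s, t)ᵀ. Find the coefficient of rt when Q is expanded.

The coefficient of rt is A[1,3] + A[3,1] = 2·0 = 0.

0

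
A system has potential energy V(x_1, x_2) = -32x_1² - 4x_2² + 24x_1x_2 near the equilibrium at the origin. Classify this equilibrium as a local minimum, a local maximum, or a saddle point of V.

The Hessian at the origin is H = [[-64, 24], [24, -8]].
det H = -64·-8 − (24)² = -64 < 0, so H is indefinite.
Therefore the origin is a saddle point.

saddle point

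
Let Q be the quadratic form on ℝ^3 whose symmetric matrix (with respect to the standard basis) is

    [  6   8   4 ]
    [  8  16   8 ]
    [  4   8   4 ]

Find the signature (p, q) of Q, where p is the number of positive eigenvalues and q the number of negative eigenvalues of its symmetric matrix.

Row-reducing A symmetrically gives the diagonal entries 6, 16/3, 0.
Counting signs: 2 positive, 1 zero.

(2, 0)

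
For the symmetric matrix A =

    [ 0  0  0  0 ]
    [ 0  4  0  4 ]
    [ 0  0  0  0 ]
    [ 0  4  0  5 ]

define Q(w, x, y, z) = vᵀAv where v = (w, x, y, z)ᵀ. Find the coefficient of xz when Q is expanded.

8

The coefficient of xz is A[2,4] + A[4,2] = 2·4 = 8.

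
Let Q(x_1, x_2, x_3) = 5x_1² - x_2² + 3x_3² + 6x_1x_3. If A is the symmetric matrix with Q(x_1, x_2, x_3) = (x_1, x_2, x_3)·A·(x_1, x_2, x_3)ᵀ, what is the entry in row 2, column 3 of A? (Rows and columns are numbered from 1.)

0

The coefficient of x_2·x_3 in Q is 0. For a symmetric A this equals A[2,3] + A[3,2] = 2·A[2,3].
So A[2,3] = 0/2 = 0.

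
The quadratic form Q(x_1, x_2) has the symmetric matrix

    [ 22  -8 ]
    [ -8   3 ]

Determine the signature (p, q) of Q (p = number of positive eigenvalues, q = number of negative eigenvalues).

(2, 0)

Congruent diagonalization of A (simultaneous row and column reduction) yields pivots 22, 1/11.
That gives 2 positive pivots.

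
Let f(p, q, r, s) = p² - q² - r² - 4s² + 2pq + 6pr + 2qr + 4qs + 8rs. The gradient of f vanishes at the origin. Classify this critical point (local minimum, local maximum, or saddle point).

The Hessian at the origin is H = [[2, 2, 6, 0], [2, -2, 2, 4], [6, 2, -2, 8], [0, 4, 8, -8]].
Row-reducing H symmetrically gives the diagonal entries 2, -4, -16, -3.
So there are 1 positive, 3 negative pivots.
H is indefinite, so the origin is a saddle point.

saddle point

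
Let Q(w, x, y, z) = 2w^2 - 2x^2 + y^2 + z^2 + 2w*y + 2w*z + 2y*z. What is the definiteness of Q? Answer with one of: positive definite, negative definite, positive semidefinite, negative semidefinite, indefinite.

The symmetric matrix is A = [[2, 0, 1, 1], [0, -2, 0, 0], [1, 0, 1, 1], [1, 0, 1, 1]].
Row-reducing A symmetrically gives the diagonal entries 2, -2, 1/2, 0.
Counting signs: 2 positive, 1 negative, 1 zero.
Hence Q is indefinite.

indefinite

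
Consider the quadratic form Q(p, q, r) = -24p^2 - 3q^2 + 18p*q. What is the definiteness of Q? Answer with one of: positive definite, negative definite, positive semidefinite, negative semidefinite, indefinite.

The associated matrix is A = [[-24, 9, 0], [9, -3, 0], [0, 0, 0]].
Row-reducing A symmetrically gives the diagonal entries -24, 3/8, 0.
That gives 1 positive, 1 negative, 1 zero pivots.
Hence Q is indefinite.

indefinite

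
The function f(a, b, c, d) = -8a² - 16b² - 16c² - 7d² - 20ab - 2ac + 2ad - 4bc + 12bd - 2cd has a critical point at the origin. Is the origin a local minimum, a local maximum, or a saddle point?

local maximum

The Hessian at the origin is H = [[-16, -20, -2, 2], [-20, -32, -4, 12], [-2, -4, -32, -2], [2, 12, -2, -14]].
Congruent diagonalization of H (simultaneous row and column reduction) yields pivots -16, -7, -220/7, -3/11.
So there are 4 negative pivots.
H is negative definite, so the origin is a strict local maximum.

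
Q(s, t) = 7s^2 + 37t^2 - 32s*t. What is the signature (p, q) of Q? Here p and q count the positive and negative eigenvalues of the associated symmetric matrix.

The associated matrix is A = [[7, -16], [-16, 37]].
Congruent diagonalization of A (simultaneous row and column reduction) yields pivots 7, 3/7.
So there are 2 positive pivots.

(2, 0)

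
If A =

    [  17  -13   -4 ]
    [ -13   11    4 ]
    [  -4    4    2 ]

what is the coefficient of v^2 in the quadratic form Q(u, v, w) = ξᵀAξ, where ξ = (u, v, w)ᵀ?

The coefficient of v^2 is the diagonal entry A[2,2] = 11.

11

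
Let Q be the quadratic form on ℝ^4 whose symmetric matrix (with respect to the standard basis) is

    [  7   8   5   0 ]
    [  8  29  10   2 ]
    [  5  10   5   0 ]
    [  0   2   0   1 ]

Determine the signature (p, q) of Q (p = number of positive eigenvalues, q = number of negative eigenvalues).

(4, 0)

An LDLᵀ factorisation of A has diagonal entries 7, 139/7, 70/139, 3/7.
Counting signs: 4 positive.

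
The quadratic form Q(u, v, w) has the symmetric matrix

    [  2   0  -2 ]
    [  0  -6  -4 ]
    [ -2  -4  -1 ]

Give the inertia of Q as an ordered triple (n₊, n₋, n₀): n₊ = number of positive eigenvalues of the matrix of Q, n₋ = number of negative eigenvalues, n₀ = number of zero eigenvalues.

(1, 2, 0)

An LDLᵀ factorisation of A has diagonal entries 2, -6, -1/3.
So there are 1 positive, 2 negative pivots.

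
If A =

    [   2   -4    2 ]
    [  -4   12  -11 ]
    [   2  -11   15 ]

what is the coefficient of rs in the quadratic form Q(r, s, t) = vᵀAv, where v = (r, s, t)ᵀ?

-8

The coefficient of rs is A[1,2] + A[2,1] = 2·(-4) = -8.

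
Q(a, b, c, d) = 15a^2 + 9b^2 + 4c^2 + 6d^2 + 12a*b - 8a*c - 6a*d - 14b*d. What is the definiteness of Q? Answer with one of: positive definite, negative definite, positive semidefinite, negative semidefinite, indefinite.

The associated matrix is A = [[15, 6, -4, -3], [6, 9, 0, -7], [-4, 0, 4, 0], [-3, -7, 0, 6]].
Congruent diagonalization of A (simultaneous row and column reduction) yields pivots 15, 33/5, 28/11, 10/63.
That gives 4 positive pivots.
Hence Q is positive definite.

positive definite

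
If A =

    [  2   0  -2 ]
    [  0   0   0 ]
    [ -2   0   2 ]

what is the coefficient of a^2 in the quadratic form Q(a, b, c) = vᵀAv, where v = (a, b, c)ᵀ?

The coefficient of a^2 is the diagonal entry A[1,1] = 2.

2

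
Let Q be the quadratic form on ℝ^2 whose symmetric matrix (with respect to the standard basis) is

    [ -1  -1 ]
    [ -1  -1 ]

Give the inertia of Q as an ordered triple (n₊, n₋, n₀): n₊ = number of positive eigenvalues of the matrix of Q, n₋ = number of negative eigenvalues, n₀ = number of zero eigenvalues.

(0, 1, 1)

Congruent diagonalization of A (simultaneous row and column reduction) yields pivots -1, 0.
So there are 1 negative, 1 zero pivots.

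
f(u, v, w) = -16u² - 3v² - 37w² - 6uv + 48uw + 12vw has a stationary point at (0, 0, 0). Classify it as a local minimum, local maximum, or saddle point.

local maximum

The Hessian at the origin is H = [[-32, -6, 48], [-6, -6, 12], [48, 12, -74]].
Symmetric row and column elimination reduces H to a congruent diagonal form with pivots -32, -39/8, -2/13.
So there are 3 negative pivots.
H is negative definite, so the origin is a strict local maximum.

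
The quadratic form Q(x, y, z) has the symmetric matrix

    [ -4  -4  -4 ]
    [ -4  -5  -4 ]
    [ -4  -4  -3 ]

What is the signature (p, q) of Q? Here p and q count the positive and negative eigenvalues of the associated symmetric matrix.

(1, 2)

An LDLᵀ factorisation of A has diagonal entries -4, -1, 1.
That gives 1 positive, 2 negative pivots.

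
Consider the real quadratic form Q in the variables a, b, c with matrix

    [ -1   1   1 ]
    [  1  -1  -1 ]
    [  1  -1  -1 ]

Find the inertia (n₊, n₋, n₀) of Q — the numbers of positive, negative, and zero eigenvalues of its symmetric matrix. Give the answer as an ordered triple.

Row-reducing A symmetrically gives the diagonal entries -1, 0, 0.
That gives 1 negative, 2 zero pivots.

(0, 1, 2)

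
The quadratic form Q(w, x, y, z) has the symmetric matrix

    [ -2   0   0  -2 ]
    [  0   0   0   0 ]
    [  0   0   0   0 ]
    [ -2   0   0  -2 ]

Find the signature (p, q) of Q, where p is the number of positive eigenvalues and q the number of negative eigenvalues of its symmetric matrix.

(0, 1)

Congruent diagonalization of A (simultaneous row and column reduction) yields pivots -2, 0, 0, 0.
So there are 1 negative, 3 zero pivots.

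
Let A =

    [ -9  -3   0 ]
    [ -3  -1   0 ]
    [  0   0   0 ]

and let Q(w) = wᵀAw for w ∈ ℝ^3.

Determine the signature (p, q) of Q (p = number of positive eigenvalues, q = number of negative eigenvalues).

Congruent diagonalization of A (simultaneous row and column reduction) yields pivots -9, 0, 0.
That gives 1 negative, 2 zero pivots.

(0, 1)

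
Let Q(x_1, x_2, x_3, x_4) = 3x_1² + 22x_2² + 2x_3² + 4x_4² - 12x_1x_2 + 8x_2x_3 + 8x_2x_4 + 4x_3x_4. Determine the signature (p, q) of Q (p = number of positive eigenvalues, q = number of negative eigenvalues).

The associated matrix is A = [[3, -6, 0, 0], [-6, 22, 4, 4], [0, 4, 2, 2], [0, 4, 2, 4]].
Row-reducing A symmetrically gives the diagonal entries 3, 10, 2/5, 2.
That gives 4 positive pivots.

(4, 0)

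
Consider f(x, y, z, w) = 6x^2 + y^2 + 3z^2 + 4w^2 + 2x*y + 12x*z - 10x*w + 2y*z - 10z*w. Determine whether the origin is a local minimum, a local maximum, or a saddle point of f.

The Hessian at the origin is H = [[12, 2, 12, -10], [2, 2, 2, 0], [12, 2, 6, -10], [-10, 0, -10, 8]].
Applying the same elementary operations to the rows and columns of H produces a congruent diagonal matrix with entries 12, 5/3, -6, -2.
So there are 2 positive, 2 negative pivots.
H is indefinite, so the origin is a saddle point.

saddle point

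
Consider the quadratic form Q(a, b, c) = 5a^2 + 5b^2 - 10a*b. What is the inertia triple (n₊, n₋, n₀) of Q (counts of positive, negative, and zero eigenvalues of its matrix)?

The associated matrix is A = [[5, -5, 0], [-5, 5, 0], [0, 0, 0]].
Congruent diagonalization of A (simultaneous row and column reduction) yields pivots 5, 0, 0.
Counting signs: 1 positive, 2 zero.

(1, 0, 2)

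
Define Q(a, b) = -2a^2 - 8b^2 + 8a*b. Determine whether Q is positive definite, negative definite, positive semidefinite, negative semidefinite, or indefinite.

The associated matrix is A = [[-2, 4], [4, -8]].
Applying the same elementary operations to the rows and columns of A produces a congruent diagonal matrix with entries -2, 0.
Counting signs: 1 negative, 1 zero.
Hence Q is negative semidefinite.

negative semidefinite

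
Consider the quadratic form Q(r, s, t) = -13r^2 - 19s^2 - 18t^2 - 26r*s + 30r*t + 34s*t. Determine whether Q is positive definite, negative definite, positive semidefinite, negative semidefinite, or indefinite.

negative definite

Write A = [[-13, -13, 15], [-13, -19, 17], [15, 17, -18]].
Applying the same elementary operations to the rows and columns of A produces a congruent diagonal matrix with entries -13, -6, -1/39.
Counting signs: 3 negative.
Hence Q is negative definite.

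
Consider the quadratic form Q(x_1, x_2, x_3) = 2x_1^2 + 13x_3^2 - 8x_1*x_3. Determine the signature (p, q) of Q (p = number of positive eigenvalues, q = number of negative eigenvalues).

(2, 0)

The symmetric matrix is A = [[2, 0, -4], [0, 0, 0], [-4, 0, 13]].
Congruent diagonalization of A (simultaneous row and column reduction) yields pivots 2, 0, 5.
That gives 2 positive, 1 zero pivots.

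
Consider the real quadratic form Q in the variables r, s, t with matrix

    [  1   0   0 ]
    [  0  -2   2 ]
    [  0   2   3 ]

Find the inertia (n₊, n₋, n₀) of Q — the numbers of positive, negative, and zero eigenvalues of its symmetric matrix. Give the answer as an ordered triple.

(2, 1, 0)

Congruent diagonalization of A (simultaneous row and column reduction) yields pivots 1, -2, 5.
So there are 2 positive, 1 negative pivots.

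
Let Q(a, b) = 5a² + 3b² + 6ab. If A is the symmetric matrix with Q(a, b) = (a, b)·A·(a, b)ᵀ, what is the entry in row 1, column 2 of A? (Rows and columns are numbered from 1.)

The coefficient of a·b in Q is 6. For a symmetric A this equals A[1,2] + A[2,1] = 2·A[1,2].
So A[1,2] = 6/2 = 3.

3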